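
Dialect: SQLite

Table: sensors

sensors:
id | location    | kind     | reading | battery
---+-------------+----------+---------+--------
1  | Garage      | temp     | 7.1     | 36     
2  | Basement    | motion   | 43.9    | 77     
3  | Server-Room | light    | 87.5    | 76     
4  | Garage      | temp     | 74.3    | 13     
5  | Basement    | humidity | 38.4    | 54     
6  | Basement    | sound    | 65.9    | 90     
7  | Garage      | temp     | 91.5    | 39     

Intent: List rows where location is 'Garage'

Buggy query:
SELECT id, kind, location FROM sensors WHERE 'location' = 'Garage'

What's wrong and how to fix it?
Bug: Single quotes denote string literals in SQL; the column name is being compared as a constant string

Fix: Reference the column as location without single quotes

Corrected query:
SELECT id, kind, location FROM sensors WHERE location = 'Garage'

Result:
id | kind | location
---+------+---------
1  | temp | Garage  
4  | temp | Garage  
7  | temp | Garage  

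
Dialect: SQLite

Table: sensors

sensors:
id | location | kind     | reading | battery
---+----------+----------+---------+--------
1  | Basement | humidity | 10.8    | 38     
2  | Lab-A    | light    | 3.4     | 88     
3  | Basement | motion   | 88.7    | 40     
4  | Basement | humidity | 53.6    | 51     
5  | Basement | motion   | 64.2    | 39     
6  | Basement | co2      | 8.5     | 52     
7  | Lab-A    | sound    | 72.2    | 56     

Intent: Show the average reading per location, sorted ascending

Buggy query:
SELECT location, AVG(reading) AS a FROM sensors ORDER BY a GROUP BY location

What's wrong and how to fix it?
Bug: GROUP BY must precede ORDER BY

Fix: Reorder: SELECT … FROM … GROUP BY … ORDER BY …

Corrected query:
SELECT location, AVG(reading) AS a FROM sensors GROUP BY location ORDER BY a

Result:
location | a    
---------+------
Lab-A    | 37.8 
Basement | 45.16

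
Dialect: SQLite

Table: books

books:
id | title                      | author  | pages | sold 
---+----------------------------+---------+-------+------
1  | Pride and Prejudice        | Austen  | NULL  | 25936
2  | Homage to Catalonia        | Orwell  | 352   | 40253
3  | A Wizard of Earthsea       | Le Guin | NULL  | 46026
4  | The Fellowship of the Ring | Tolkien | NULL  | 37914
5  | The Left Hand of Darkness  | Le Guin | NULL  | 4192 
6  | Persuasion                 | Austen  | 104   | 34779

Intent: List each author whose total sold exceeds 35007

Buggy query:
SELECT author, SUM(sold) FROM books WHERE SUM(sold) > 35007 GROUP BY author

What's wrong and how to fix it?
Bug: SUM(sold) is an aggregate, but WHERE filters rows before aggregation

Fix: Use HAVING (which filters groups after aggregation) instead of WHERE

Corrected query:
SELECT author, SUM(sold) FROM books GROUP BY author HAVING SUM(sold) > 35007

Result:
author  | SUM(sold)
--------+----------
Austen  | 60715    
Le Guin | 50218    
Orwell  | 40253    
Tolkien | 37914    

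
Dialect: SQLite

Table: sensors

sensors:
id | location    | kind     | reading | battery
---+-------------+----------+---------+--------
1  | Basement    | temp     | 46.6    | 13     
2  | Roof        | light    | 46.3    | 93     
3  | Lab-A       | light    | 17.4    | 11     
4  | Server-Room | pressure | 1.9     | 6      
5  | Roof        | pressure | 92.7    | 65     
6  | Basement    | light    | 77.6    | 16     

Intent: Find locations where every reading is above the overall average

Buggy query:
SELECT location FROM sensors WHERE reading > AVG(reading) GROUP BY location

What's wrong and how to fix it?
Bug: WHERE evaluates per row before aggregation, so AVG() is unavailable

Fix: Compute the overall average in a scalar subquery and compare each group's MIN against it in HAVING

Corrected query:
SELECT location FROM sensors GROUP BY location HAVING MIN(reading) > (SELECT AVG(reading) FROM sensors)

Result:
(no rows)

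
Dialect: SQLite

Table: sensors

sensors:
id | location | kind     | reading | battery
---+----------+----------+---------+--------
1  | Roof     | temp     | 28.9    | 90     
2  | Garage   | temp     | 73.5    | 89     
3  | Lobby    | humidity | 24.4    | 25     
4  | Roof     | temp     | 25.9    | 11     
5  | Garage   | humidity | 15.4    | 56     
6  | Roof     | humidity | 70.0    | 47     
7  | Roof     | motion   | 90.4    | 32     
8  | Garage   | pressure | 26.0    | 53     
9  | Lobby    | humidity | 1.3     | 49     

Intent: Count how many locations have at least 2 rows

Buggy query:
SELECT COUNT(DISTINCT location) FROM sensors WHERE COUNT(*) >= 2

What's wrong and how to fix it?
Bug: COUNT(*) cannot appear in WHERE; the per-group count doesn't exist yet

Fix: Use a subquery that GROUPs and filters with HAVING, then count its rows

Corrected query:
SELECT COUNT(*) FROM (SELECT location FROM sensors GROUP BY location HAVING COUNT(*) >= 2)

Result:
COUNT(*)
--------
3       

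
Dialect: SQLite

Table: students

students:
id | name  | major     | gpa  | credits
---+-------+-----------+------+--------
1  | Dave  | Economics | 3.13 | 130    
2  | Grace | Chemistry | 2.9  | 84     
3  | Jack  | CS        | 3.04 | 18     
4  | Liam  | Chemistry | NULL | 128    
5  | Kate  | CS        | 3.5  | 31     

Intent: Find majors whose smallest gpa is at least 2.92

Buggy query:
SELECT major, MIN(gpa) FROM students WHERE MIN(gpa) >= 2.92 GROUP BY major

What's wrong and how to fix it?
Bug: Aggregates like MIN are computed per group after WHERE runs

Fix: Replace WHERE with HAVING after the GROUP BY

Corrected query:
SELECT major, MIN(gpa) FROM students GROUP BY major HAVING MIN(gpa) >= 2.92

Result:
major     | MIN(gpa)
----------+---------
CS        | 3.04    
Economics | 3.13    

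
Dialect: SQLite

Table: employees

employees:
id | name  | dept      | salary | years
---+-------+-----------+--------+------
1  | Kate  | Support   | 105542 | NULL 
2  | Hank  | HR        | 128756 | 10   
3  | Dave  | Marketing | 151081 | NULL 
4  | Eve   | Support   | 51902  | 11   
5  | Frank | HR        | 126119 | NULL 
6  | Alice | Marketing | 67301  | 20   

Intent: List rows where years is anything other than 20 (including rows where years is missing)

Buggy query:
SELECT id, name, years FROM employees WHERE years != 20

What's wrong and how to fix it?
Bug: 'years != 20' is unknown when years is NULL, so NULL rows are silently excluded

Fix: Handle NULL separately with IS NULL alongside the inequality

Corrected query:
SELECT id, name, years FROM employees WHERE years != 20 OR years IS NULL

Result:
id | name  | years
---+-------+------
1  | Kate  | NULL 
2  | Hank  | 10   
3  | Dave  | NULL 
4  | Eve   | 11   
5  | Frank | NULL 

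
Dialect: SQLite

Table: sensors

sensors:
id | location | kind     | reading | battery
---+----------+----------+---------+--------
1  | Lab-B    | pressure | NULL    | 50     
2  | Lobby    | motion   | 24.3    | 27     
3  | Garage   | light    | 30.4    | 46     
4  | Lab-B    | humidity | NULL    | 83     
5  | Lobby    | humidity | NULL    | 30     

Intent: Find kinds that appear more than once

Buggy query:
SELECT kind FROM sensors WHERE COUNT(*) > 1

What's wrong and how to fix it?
Bug: WHERE can't reference COUNT(*); aggregates are computed after WHERE

Fix: Group first, then use HAVING for the count condition

Corrected query:
SELECT kind FROM sensors GROUP BY kind HAVING COUNT(*) > 1

Result:
kind    
--------
humidity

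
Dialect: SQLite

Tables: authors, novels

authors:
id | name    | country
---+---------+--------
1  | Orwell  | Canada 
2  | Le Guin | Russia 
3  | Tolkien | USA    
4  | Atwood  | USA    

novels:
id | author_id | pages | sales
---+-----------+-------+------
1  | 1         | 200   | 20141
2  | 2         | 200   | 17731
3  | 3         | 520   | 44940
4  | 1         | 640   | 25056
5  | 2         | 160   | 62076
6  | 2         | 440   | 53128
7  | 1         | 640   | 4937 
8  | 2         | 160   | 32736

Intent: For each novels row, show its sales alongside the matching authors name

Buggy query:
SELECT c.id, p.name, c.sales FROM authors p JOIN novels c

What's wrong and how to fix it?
Bug: JOIN with no ON clause produces a cartesian product; every novels row pairs with every authors row

Fix: Add ON c.author_id = p.id to the JOIN

Corrected query:
SELECT c.id, p.name, c.sales FROM authors p JOIN novels c ON c.author_id = p.id

Result:
id | name    | sales
---+---------+------
1  | Orwell  | 20141
2  | Le Guin | 17731
3  | Tolkien | 44940
4  | Orwell  | 25056
5  | Le Guin | 62076
6  | Le Guin | 53128
7  | Orwell  | 4937 
8  | Le Guin | 32736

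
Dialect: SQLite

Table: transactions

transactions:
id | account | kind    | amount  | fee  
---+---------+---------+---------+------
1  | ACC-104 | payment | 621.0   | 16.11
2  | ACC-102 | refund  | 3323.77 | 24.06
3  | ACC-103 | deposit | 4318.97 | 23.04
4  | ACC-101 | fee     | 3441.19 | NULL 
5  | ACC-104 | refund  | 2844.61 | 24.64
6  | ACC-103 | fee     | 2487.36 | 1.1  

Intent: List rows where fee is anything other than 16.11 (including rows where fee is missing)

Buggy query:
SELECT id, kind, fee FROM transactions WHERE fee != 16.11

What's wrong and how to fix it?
Bug: 'fee != 16.11' is unknown when fee is NULL, so NULL rows are silently excluded

Fix: Handle NULL separately with IS NULL alongside the inequality

Corrected query:
SELECT id, kind, fee FROM transactions WHERE fee != 16.11 OR fee IS NULL

Result:
id | kind    | fee  
---+---------+------
2  | refund  | 24.06
3  | deposit | 23.04
4  | fee     | NULL 
5  | refund  | 24.64
6  | fee     | 1.1  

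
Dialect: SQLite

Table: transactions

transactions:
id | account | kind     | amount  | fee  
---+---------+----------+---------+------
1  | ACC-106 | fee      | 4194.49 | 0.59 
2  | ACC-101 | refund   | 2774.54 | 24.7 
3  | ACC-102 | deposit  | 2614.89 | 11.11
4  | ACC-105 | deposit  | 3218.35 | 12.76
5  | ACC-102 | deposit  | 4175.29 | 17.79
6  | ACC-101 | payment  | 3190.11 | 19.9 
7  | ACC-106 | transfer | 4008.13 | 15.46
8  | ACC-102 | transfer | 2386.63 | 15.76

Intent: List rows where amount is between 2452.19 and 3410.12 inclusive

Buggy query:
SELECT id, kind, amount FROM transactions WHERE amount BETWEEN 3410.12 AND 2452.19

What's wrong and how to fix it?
Bug: BETWEEN expects the lower bound first; with 3410.12 AND 2452.19 the range is empty

Fix: Swap the bounds so the smaller value comes first

Corrected query:
SELECT id, kind, amount FROM transactions WHERE amount BETWEEN 2452.19 AND 3410.12

Result:
id | kind    | amount 
---+---------+--------
2  | refund  | 2774.54
3  | deposit | 2614.89
4  | deposit | 3218.35
6  | payment | 3190.11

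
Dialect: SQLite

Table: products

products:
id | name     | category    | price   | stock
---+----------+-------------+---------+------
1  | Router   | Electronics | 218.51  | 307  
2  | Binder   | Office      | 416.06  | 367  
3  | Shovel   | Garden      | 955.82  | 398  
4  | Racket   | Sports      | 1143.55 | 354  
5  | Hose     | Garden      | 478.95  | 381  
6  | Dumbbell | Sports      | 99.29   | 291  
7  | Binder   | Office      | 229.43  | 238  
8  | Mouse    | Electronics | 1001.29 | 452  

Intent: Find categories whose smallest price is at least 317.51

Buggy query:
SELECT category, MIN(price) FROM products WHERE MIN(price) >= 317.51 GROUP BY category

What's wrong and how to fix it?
Bug: MIN() in WHERE is a misuse of aggregate

Fix: Use HAVING for the per-group MIN condition

Corrected query:
SELECT category, MIN(price) FROM products GROUP BY category HAVING MIN(price) >= 317.51

Result:
category | MIN(price)
---------+-----------
Garden   | 478.95    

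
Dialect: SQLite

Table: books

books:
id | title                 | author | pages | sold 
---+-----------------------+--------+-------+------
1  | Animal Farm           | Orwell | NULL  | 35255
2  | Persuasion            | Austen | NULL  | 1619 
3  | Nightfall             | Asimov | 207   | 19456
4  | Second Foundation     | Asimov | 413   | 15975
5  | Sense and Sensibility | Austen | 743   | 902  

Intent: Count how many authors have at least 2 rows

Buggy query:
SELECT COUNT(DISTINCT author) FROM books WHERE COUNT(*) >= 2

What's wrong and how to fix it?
Bug: WHERE filters individual rows, not groups, so a group-level COUNT is invalid there

Fix: Group first with HAVING COUNT(*) >= 2, then COUNT the resulting groups

Corrected query:
SELECT COUNT(*) FROM (SELECT author FROM books GROUP BY author HAVING COUNT(*) >= 2)

Result:
COUNT(*)
--------
2       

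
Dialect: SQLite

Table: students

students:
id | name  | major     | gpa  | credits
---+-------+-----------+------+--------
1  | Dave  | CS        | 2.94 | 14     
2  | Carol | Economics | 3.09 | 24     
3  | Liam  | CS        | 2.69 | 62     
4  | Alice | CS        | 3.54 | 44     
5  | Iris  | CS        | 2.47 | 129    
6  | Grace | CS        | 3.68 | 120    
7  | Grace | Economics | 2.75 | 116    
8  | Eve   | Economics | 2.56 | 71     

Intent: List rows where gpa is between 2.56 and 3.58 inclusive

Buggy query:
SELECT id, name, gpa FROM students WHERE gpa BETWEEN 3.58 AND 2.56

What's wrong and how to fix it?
Bug: BETWEEN expects the lower bound first; with 3.58 AND 2.56 the range is empty

Fix: Write BETWEEN 2.56 AND 3.58

Corrected query:
SELECT id, name, gpa FROM students WHERE gpa BETWEEN 2.56 AND 3.58

Result:
id | name  | gpa 
---+-------+-----
1  | Dave  | 2.94
2  | Carol | 3.09
3  | Liam  | 2.69
4  | Alice | 3.54
7  | Grace | 2.75
8  | Eve   | 2.56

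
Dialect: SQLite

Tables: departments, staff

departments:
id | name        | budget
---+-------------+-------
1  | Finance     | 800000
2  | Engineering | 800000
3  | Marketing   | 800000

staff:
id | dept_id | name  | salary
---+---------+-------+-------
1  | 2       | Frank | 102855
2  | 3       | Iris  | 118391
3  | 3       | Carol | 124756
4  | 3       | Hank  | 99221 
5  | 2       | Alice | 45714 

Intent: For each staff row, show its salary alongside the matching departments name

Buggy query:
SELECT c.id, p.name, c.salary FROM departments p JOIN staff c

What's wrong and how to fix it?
Bug: Missing join condition: each staff row is matched to all departments rows instead of just its own

Fix: Add ON c.dept_id = p.id to the JOIN

Corrected query:
SELECT c.id, p.name, c.salary FROM departments p JOIN staff c ON c.dept_id = p.id

Result:
id | name        | salary
---+-------------+-------
1  | Engineering | 102855
2  | Marketing   | 118391
3  | Marketing   | 124756
4  | Marketing   | 99221 
5  | Engineering | 45714 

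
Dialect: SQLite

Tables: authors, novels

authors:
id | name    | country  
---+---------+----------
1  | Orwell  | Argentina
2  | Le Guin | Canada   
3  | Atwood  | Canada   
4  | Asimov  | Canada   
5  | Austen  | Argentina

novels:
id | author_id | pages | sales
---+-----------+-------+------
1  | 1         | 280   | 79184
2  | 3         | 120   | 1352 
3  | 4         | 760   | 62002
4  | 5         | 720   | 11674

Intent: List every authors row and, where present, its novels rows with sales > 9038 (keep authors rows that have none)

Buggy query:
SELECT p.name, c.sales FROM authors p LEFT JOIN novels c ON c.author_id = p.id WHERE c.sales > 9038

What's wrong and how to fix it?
Bug: Filtering c.sales in WHERE discards the NULL rows produced by LEFT JOIN, turning it into an inner join

Fix: Move the right-table condition into the ON clause so unmatched parents are kept

Corrected query:
SELECT p.name, c.sales FROM authors p LEFT JOIN novels c ON c.author_id = p.id AND c.sales > 9038

Result:
name    | sales
--------+------
Orwell  | 79184
Le Guin | NULL 
Atwood  | NULL 
Asimov  | 62002
Austen  | 11674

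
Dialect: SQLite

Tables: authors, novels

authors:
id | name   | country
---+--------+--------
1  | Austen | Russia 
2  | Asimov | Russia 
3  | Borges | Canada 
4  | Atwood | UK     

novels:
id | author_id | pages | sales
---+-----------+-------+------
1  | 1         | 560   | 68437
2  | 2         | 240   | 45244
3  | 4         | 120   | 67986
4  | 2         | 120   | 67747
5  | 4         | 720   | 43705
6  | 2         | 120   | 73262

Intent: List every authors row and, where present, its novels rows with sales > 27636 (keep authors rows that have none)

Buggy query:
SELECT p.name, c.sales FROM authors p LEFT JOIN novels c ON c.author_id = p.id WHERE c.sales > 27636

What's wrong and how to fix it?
Bug: A WHERE condition on the right-hand table after LEFT JOIN drops unmatched parents

Fix: Put 'c.sales > 27636' in the JOIN's ON clause instead of WHERE

Corrected query:
SELECT p.name, c.sales FROM authors p LEFT JOIN novels c ON c.author_id = p.id AND c.sales > 27636

Result:
name   | sales
-------+------
Austen | 68437
Asimov | 45244
Asimov | 67747
Asimov | 73262
Borges | NULL 
Atwood | 43705
Atwood | 67986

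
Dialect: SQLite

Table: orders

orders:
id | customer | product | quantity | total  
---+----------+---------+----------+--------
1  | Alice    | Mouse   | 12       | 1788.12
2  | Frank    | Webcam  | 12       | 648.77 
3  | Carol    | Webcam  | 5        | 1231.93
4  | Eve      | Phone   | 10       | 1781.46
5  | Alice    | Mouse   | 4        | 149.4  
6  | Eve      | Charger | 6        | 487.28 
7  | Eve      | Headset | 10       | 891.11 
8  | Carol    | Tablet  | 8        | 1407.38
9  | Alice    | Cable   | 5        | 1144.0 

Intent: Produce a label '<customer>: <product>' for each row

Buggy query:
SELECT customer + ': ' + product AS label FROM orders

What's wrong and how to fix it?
Bug: '+' is numeric addition; on text columns SQLite converts them to 0 instead of concatenating

Fix: Replace + with || to concatenate text

Corrected query:
SELECT customer || ': ' || product AS label FROM orders

Result:
label        
-------------
Alice: Mouse 
Frank: Webcam
Carol: Webcam
Eve: Phone   
Alice: Mouse 
Eve: Charger 
Eve: Headset 
Carol: Tablet
Alice: Cable 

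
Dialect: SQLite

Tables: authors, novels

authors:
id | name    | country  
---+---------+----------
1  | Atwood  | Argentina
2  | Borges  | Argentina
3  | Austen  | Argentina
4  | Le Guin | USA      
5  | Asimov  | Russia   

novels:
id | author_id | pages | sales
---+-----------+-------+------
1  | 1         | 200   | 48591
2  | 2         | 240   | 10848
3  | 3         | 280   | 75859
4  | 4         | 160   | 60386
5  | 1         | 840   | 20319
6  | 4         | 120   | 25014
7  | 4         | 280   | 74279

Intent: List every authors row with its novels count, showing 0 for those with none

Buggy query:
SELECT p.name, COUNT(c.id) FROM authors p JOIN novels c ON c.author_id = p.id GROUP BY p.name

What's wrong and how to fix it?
Bug: An inner join excludes parents with zero children

Fix: Use LEFT JOIN so parents without children still appear (COUNT(c.id) gives 0)

Corrected query:
SELECT p.name, COUNT(c.id) FROM authors p LEFT JOIN novels c ON c.author_id = p.id GROUP BY p.name

Result:
name    | COUNT(c.id)
--------+------------
Asimov  | 0          
Atwood  | 2          
Austen  | 1          
Borges  | 1          
Le Guin | 3          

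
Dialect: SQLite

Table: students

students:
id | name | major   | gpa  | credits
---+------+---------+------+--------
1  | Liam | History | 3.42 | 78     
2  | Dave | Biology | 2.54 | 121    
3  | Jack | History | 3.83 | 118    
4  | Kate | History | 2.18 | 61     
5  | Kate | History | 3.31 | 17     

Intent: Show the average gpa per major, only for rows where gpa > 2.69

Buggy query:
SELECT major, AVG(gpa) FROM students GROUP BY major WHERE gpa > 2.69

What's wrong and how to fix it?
Bug: WHERE cannot follow GROUP BY

Fix: Move the WHERE clause before GROUP BY

Corrected query:
SELECT major, AVG(gpa) FROM students WHERE gpa > 2.69 GROUP BY major

Result:
major   | AVG(gpa)
--------+---------
History | 3.52    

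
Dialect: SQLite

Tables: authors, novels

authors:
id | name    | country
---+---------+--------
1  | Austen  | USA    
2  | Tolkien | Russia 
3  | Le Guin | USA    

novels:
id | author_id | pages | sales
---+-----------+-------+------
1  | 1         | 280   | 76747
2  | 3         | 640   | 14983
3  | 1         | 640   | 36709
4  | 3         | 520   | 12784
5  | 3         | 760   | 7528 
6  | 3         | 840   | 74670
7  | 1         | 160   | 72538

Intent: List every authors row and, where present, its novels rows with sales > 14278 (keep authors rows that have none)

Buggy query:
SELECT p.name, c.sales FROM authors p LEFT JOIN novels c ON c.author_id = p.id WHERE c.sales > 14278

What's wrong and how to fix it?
Bug: Filtering c.sales in WHERE discards the NULL rows produced by LEFT JOIN, turning it into an inner join

Fix: Put 'c.sales > 14278' in the JOIN's ON clause instead of WHERE

Corrected query:
SELECT p.name, c.sales FROM authors p LEFT JOIN novels c ON c.author_id = p.id AND c.sales > 14278

Result:
name    | sales
--------+------
Austen  | 36709
Austen  | 72538
Austen  | 76747
Tolkien | NULL 
Le Guin | 14983
Le Guin | 74670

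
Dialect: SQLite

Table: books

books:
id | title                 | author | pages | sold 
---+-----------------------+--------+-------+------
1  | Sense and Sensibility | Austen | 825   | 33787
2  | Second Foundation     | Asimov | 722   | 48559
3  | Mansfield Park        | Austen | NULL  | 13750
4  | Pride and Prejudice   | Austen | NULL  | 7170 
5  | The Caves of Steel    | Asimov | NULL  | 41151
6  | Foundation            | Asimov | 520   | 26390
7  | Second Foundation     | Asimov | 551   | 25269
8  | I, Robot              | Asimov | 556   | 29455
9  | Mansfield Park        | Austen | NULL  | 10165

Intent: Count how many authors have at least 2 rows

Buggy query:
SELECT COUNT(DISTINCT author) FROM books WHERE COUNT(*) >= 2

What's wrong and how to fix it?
Bug: COUNT(*) cannot appear in WHERE; the per-group count doesn't exist yet

Fix: Group first with HAVING COUNT(*) >= 2, then COUNT the resulting groups

Corrected query:
SELECT COUNT(*) FROM (SELECT author FROM books GROUP BY author HAVING COUNT(*) >= 2)

Result:
COUNT(*)
--------
2       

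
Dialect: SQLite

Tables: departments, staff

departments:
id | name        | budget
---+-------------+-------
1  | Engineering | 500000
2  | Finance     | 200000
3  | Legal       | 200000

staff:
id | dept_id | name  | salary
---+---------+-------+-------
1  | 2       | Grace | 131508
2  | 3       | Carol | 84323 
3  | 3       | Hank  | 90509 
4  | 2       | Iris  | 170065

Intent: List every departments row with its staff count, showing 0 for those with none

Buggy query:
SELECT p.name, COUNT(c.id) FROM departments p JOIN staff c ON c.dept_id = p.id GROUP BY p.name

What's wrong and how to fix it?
Bug: An inner join excludes parents with zero children

Fix: Use LEFT JOIN so parents without children still appear (COUNT(c.id) gives 0)

Corrected query:
SELECT p.name, COUNT(c.id) FROM departments p LEFT JOIN staff c ON c.dept_id = p.id GROUP BY p.name

Result:
name        | COUNT(c.id)
------------+------------
Engineering | 0          
Finance     | 2          
Legal       | 2          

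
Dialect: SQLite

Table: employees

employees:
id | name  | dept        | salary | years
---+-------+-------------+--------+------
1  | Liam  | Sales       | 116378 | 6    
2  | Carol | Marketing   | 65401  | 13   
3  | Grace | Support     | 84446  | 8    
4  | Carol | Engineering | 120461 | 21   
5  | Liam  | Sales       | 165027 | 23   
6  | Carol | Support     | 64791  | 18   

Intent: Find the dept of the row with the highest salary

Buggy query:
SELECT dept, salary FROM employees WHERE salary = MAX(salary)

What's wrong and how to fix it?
Bug: MAX(salary) is an aggregate and cannot be used directly in WHERE

Fix: Use a subquery: WHERE salary = (SELECT MAX(salary) FROM employees)

Corrected query:
SELECT dept, salary FROM employees WHERE salary = (SELECT MAX(salary) FROM employees)

Result:
dept  | salary
------+-------
Sales | 165027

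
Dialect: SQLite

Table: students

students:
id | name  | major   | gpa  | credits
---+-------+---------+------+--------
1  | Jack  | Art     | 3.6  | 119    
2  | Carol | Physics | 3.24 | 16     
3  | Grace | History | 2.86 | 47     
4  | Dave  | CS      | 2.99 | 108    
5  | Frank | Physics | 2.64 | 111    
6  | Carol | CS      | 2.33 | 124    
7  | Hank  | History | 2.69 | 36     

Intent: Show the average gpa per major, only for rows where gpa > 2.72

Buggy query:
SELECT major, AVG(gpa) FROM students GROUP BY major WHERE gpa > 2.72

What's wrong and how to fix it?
Bug: WHERE cannot follow GROUP BY

Fix: Place WHERE between FROM and GROUP BY

Corrected query:
SELECT major, AVG(gpa) FROM students WHERE gpa > 2.72 GROUP BY major

Result:
major   | AVG(gpa)
--------+---------
Art     | 3.6     
CS      | 2.99    
History | 2.86    
Physics | 3.24    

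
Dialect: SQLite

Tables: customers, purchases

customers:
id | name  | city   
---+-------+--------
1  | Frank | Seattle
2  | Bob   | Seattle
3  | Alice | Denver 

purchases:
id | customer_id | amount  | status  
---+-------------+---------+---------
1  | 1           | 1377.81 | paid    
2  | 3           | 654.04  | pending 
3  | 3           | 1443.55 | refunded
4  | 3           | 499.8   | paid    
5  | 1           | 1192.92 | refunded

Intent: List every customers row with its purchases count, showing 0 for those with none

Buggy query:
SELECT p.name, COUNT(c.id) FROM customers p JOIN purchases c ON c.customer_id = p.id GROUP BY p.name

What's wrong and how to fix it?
Bug: INNER JOIN drops customers rows that have no matching purchases rows

Fix: Switch to LEFT JOIN to retain unmatched parent rows

Corrected query:
SELECT p.name, COUNT(c.id) FROM customers p LEFT JOIN purchases c ON c.customer_id = p.id GROUP BY p.name

Result:
name  | COUNT(c.id)
------+------------
Alice | 3          
Bob   | 0          
Frank | 2          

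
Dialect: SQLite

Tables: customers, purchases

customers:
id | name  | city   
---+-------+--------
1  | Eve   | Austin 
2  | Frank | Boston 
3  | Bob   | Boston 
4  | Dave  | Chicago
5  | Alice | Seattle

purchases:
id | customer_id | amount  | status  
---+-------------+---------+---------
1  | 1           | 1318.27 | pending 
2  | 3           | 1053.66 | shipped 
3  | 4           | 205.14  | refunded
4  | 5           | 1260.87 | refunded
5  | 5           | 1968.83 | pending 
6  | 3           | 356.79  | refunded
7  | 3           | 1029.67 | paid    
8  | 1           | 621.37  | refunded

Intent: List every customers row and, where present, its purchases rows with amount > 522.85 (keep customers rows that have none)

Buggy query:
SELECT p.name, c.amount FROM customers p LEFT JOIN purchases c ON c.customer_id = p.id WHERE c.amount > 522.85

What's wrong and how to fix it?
Bug: Filtering c.amount in WHERE discards the NULL rows produced by LEFT JOIN, turning it into an inner join

Fix: Put 'c.amount > 522.85' in the JOIN's ON clause instead of WHERE

Corrected query:
SELECT p.name, c.amount FROM customers p LEFT JOIN purchases c ON c.customer_id = p.id AND c.amount > 522.85

Result:
name  | amount 
------+--------
Eve   | 621.37 
Eve   | 1318.27
Frank | NULL   
Bob   | 1029.67
Bob   | 1053.66
Dave  | NULL   
Alice | 1260.87
Alice | 1968.83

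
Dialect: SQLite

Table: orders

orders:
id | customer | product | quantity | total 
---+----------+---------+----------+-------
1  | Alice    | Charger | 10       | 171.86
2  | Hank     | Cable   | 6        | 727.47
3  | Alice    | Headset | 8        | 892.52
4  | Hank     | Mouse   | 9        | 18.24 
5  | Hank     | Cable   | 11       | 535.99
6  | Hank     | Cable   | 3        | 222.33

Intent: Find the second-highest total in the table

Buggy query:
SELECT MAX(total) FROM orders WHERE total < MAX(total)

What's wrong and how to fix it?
Bug: MAX(total) on the right of the comparison is an aggregate-in-WHERE error

Fix: Compute the overall MAX in a subquery, then take MAX of rows below it

Corrected query:
SELECT MAX(total) FROM orders WHERE total < (SELECT MAX(total) FROM orders)

Result:
MAX(total)
----------
727.47    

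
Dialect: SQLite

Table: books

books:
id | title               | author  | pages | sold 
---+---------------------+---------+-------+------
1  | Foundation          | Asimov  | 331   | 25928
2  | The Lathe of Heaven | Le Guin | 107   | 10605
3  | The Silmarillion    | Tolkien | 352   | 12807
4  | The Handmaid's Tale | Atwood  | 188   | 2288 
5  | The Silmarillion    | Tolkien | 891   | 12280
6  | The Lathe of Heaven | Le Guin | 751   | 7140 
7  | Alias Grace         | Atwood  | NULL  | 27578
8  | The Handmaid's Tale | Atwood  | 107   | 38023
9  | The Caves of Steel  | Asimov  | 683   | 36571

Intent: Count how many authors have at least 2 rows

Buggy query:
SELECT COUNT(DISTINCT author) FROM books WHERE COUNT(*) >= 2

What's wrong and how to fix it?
Bug: COUNT(*) cannot appear in WHERE; the per-group count doesn't exist yet

Fix: Group first with HAVING COUNT(*) >= 2, then COUNT the resulting groups

Corrected query:
SELECT COUNT(*) FROM (SELECT author FROM books GROUP BY author HAVING COUNT(*) >= 2)

Result:
COUNT(*)
--------
4       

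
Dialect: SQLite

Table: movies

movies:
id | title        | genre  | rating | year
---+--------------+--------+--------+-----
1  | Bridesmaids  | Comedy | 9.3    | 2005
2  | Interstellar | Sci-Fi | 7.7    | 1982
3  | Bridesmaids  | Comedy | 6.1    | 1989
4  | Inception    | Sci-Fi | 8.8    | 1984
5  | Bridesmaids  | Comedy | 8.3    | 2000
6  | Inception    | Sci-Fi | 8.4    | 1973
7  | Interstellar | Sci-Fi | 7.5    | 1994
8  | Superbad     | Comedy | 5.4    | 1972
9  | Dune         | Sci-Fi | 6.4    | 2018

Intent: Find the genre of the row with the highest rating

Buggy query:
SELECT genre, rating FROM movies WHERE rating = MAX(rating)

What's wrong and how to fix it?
Bug: MAX(rating) is an aggregate and cannot be used directly in WHERE

Fix: Wrap MAX in a scalar subquery so WHERE compares against a single value

Corrected query:
SELECT genre, rating FROM movies WHERE rating = (SELECT MAX(rating) FROM movies)

Result:
genre  | rating
-------+-------
Comedy | 9.3   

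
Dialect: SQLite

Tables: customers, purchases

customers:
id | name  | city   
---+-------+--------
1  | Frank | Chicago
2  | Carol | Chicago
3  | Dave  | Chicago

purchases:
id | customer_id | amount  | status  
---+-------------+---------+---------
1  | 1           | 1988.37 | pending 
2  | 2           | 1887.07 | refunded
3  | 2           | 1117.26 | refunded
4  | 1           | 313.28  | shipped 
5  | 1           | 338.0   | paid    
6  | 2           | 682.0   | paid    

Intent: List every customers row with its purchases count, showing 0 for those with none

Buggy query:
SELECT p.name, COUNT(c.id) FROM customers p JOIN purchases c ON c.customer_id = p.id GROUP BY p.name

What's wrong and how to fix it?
Bug: INNER JOIN drops customers rows that have no matching purchases rows

Fix: Switch to LEFT JOIN to retain unmatched parent rows

Corrected query:
SELECT p.name, COUNT(c.id) FROM customers p LEFT JOIN purchases c ON c.customer_id = p.id GROUP BY p.name

Result:
name  | COUNT(c.id)
------+------------
Carol | 3          
Dave  | 0          
Frank | 3          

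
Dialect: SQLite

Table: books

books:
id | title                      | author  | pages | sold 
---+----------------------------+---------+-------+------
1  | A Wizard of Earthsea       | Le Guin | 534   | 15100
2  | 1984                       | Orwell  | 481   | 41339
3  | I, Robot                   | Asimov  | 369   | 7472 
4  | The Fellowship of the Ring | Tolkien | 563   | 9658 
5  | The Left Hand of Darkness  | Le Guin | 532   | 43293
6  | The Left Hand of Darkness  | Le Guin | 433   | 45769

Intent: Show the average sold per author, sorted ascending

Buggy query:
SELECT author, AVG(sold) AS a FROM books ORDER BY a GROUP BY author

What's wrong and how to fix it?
Bug: ORDER BY appears before GROUP BY; SQL clause order requires GROUP BY first

Fix: Reorder: SELECT … FROM … GROUP BY … ORDER BY …

Corrected query:
SELECT author, AVG(sold) AS a FROM books GROUP BY author ORDER BY a

Result:
author  | a           
--------+-------------
Asimov  | 7472        
Tolkien | 9658        
Le Guin | 34720.666667
Orwell  | 41339       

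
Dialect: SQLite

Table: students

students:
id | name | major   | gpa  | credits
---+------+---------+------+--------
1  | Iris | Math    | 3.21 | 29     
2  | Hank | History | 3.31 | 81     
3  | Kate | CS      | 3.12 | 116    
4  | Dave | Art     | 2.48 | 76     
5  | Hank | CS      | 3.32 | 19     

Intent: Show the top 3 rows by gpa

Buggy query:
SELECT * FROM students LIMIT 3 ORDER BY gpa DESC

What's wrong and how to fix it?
Bug: ORDER BY cannot follow LIMIT; LIMIT is the final clause

Fix: Sort with ORDER BY, then apply LIMIT

Corrected query:
SELECT * FROM students ORDER BY gpa DESC LIMIT 3

Result:
id | name | major   | gpa  | credits
---+------+---------+------+--------
5  | Hank | CS      | 3.32 | 19     
2  | Hank | History | 3.31 | 81     
1  | Iris | Math    | 3.21 | 29     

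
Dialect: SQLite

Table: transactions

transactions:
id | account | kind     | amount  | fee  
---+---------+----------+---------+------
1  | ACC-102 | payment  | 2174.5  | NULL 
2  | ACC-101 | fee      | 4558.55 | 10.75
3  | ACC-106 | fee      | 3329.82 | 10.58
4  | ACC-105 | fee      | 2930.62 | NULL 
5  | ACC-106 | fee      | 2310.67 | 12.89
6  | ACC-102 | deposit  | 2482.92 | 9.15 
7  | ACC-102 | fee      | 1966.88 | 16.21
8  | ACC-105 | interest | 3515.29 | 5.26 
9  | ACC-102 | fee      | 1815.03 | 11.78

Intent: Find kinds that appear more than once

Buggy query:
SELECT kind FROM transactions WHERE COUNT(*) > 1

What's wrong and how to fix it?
Bug: WHERE can't reference COUNT(*); aggregates are computed after WHERE

Fix: Group first, then use HAVING for the count condition

Corrected query:
SELECT kind FROM transactions GROUP BY kind HAVING COUNT(*) > 1

Result:
kind
----
fee 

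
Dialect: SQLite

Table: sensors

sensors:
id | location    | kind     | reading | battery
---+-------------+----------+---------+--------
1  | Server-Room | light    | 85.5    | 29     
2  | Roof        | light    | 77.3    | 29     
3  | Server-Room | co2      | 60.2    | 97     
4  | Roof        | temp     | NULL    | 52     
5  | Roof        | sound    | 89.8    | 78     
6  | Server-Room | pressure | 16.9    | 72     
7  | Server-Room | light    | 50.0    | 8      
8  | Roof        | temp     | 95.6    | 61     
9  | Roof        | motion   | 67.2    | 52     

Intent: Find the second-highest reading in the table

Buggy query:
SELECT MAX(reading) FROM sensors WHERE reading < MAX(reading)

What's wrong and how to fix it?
Bug: The inner MAX is an aggregate inside WHERE, which is not allowed

Fix: Compute the overall MAX in a subquery, then take MAX of rows below it

Corrected query:
SELECT MAX(reading) FROM sensors WHERE reading < (SELECT MAX(reading) FROM sensors)

Result:
MAX(reading)
------------
89.8        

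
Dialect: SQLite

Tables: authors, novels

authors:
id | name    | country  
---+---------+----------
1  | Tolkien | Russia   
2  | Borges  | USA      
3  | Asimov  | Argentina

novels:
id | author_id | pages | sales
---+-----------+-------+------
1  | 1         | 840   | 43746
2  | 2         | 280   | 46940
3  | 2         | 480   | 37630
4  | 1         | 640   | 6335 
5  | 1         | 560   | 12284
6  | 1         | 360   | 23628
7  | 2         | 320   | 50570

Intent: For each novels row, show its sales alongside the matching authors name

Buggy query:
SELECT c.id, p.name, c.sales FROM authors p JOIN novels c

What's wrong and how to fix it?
Bug: JOIN with no ON clause produces a cartesian product; every novels row pairs with every authors row

Fix: Specify the join condition linking the foreign key to the parent id

Corrected query:
SELECT c.id, p.name, c.sales FROM authors p JOIN novels c ON c.author_id = p.id

Result:
id | name    | sales
---+---------+------
1  | Tolkien | 43746
2  | Borges  | 46940
3  | Borges  | 37630
4  | Tolkien | 6335 
5  | Tolkien | 12284
6  | Tolkien | 23628
7  | Borges  | 50570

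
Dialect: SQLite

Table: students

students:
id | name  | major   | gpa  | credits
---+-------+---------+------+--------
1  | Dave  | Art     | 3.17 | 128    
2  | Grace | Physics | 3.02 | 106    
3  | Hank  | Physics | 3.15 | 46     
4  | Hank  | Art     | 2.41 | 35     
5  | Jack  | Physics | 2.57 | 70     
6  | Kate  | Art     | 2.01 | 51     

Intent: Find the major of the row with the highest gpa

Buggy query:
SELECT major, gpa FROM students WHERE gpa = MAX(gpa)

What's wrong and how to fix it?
Bug: MAX(gpa) is an aggregate and cannot be used directly in WHERE

Fix: Use a subquery: WHERE gpa = (SELECT MAX(gpa) FROM students)

Corrected query:
SELECT major, gpa FROM students WHERE gpa = (SELECT MAX(gpa) FROM students)

Result:
major | gpa 
------+-----
Art   | 3.17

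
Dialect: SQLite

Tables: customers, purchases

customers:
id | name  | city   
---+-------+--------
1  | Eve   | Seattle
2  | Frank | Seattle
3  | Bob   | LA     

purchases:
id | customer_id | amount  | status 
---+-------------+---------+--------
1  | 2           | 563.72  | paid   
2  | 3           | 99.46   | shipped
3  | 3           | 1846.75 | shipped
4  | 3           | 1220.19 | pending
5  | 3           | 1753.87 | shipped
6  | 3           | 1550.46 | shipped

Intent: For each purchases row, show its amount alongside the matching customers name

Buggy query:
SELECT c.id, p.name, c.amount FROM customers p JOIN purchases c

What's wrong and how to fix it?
Bug: Missing join condition: each purchases row is matched to all customers rows instead of just its own

Fix: Add ON c.customer_id = p.id to the JOIN

Corrected query:
SELECT c.id, p.name, c.amount FROM customers p JOIN purchases c ON c.customer_id = p.id

Result:
id | name  | amount 
---+-------+--------
1  | Frank | 563.72 
2  | Bob   | 99.46  
3  | Bob   | 1846.75
4  | Bob   | 1220.19
5  | Bob   | 1753.87
6  | Bob   | 1550.46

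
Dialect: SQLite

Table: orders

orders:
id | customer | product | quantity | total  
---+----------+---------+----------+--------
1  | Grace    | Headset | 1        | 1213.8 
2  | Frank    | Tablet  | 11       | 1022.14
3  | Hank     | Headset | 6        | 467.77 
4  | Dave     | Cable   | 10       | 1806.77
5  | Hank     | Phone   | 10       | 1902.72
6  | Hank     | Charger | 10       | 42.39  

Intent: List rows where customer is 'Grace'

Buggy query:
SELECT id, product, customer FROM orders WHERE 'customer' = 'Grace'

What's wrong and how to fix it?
Bug: Single quotes denote string literals in SQL; the column name is being compared as a constant string

Fix: Remove the quotes around the column name (or use double quotes for an identifier)

Corrected query:
SELECT id, product, customer FROM orders WHERE customer = 'Grace'

Result:
id | product | customer
---+---------+---------
1  | Headset | Grace   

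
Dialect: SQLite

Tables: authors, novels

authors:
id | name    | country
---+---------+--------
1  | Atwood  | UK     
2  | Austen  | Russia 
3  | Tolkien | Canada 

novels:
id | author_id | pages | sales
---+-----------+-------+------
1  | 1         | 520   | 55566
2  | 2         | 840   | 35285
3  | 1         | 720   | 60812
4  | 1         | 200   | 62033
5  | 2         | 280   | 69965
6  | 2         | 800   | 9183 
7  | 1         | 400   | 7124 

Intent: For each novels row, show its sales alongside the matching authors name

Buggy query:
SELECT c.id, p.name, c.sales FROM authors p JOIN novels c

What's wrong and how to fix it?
Bug: JOIN with no ON clause produces a cartesian product; every novels row pairs with every authors row

Fix: Add ON c.author_id = p.id to the JOIN

Corrected query:
SELECT c.id, p.name, c.sales FROM authors p JOIN novels c ON c.author_id = p.id

Result:
id | name   | sales
---+--------+------
1  | Atwood | 55566
2  | Austen | 35285
3  | Atwood | 60812
4  | Atwood | 62033
5  | Austen | 69965
6  | Austen | 9183 
7  | Atwood | 7124 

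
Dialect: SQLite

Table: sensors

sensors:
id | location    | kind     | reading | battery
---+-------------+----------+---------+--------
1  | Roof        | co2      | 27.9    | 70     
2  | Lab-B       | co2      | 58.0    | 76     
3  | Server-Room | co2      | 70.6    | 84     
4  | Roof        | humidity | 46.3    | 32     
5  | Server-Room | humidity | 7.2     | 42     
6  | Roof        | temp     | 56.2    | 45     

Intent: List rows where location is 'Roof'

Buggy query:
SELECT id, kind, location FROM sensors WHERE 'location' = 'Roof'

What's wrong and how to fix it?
Bug: 'location' in single quotes is a string literal, not the column; the comparison is literal-vs-literal and never true

Fix: Reference the column as location without single quotes

Corrected query:
SELECT id, kind, location FROM sensors WHERE location = 'Roof'

Result:
id | kind     | location
---+----------+---------
1  | co2      | Roof    
4  | humidity | Roof    
6  | temp     | Roof    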